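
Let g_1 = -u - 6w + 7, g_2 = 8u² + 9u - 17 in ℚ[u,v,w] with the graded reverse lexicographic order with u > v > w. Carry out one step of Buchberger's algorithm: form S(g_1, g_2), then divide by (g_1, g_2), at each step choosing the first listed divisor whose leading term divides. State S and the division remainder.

lcm(LM(g_1), LM(g_2)) = u².
S = (lcm/LT(g_1))·g_1 − (lcm/LT(g_2))·g_2 = 6uw - 65/8u + 17/8.
Reduce S modulo (g_1, g_2) in that order:
  leading term uw: subtract (-6w)·g_1 from 6uw - 65/8u + 17/8 → -36w² - 65/8u + 42w + 17/8
  leading term w²: no divisor's leading term divides it; move -36w² to the remainder.
  leading term u: subtract (65/8)·g_1 from -65/8u + 42w + 17/8 → 363/4w - 219/4
  leading term w: no divisor's leading term divides it; move 363/4w to the remainder.
  leading term 1: no divisor's leading term divides it; move -219/4 to the remainder.
The remainder -36w² + 363/4w - 219/4 is nonzero, so it would be added as the next basis element.

S(g_1, g_2) = 6uw - 65/8u + 17/8; remainder on division = -36w² + 363/4w - 219/4.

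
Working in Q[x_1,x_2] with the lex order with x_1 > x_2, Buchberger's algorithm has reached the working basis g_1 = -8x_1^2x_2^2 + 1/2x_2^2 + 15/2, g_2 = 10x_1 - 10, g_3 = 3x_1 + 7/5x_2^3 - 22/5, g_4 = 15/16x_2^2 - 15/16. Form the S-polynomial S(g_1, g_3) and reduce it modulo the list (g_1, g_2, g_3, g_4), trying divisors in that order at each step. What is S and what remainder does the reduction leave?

S(g_1, g_3) = -7/15x_1x_2^5 + 22/15x_1x_2^2 - 1/16x_2^2 - 15/16; remainder on division = -7/15x_2 + 7/15.

lcm(LM(g_1), LM(g_3)) = x_1^2x_2^2.
S = (lcm/LT(g_1))·g_1 − (lcm/LT(g_3))·g_3 = -7/15x_1x_2^5 + 22/15x_1x_2^2 - 1/16x_2^2 - 15/16.
Reduce S modulo (g_1, g_2, g_3, g_4) in that order:
  leading term x_1x_2^5: subtract (-7/150x_2^5)·g_2 from -7/15x_1x_2^5 + 22/15x_1x_2^2 - 1/16x_2^2 - 15/16 → 22/15x_1x_2^2 - 7/15x_2^5 - 1/16x_2^2 - 15/16
  leading term x_1x_2^2: subtract (11/75x_2^2)·g_2 from 22/15x_1x_2^2 - 7/15x_2^5 - 1/16x_2^2 - 15/16 → -7/15x_2^5 + 337/240x_2^2 - 15/16
  leading term x_2^5: subtract (-112/225x_2^3)·g_4 from -7/15x_2^5 + 337/240x_2^2 - 15/16 → -7/15x_2^3 + 337/240x_2^2 - 15/16
  leading term x_2^3: subtract (-112/225x_2)·g_4 from -7/15x_2^3 + 337/240x_2^2 - 15/16 → 337/240x_2^2 - 7/15x_2 - 15/16
  leading term x_2^2: subtract (337/225)·g_4 from 337/240x_2^2 - 7/15x_2 - 15/16 → -7/15x_2 + 7/15
  leading term x_2: no divisor's leading term divides it; move -7/15x_2 to the remainder.
  leading term 1: no divisor's leading term divides it; move 7/15 to the remainder.
The remainder -7/15x_2 + 7/15 is nonzero, so it would be added as the next basis element.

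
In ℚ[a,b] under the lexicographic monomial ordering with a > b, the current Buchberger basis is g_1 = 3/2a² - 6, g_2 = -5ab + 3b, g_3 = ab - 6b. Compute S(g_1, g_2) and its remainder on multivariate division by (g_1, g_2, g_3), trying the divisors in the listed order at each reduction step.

lcm(LM(g_1), LM(g_2)) = a²b.
S = (lcm/LT(g_1))·g_1 − (lcm/LT(g_2))·g_2 = ⅗ab - 4b.
Reduce S modulo (g_1, g_2, g_3) in that order:
  leading term ab: subtract (-3/25)·g_2 from ⅗ab - 4b → -91/25b
  leading term b: no divisor's leading term divides it; move -91/25b to the remainder.
The remainder -91/25b is nonzero, so it would be added as the next basis element.
This is the inner loop of Buchberger's algorithm — each nonzero remainder becomes a new basis element.

S(g_1, g_2) = ⅗ab - 4b; remainder on division = -91/25b.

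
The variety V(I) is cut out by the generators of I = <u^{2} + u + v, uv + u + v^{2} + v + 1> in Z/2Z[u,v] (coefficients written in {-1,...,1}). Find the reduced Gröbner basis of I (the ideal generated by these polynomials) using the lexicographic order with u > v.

f_1 = u^{2} + u + v, LT = u^{2}.
f_2 = uv + u + v^{2} + v + 1, LT = uv.

S(f_1,f_2): lcm = u^{2}v. S = u^{2} + uv^{2} + u + v^{2}.
  leading term u^{2}: subtract (1)·f_1 from u^{2} + uv^{2} + u + v^{2} → uv^{2} + v^{2} + v
  leading term uv^{2}: subtract (v)·f_2 from uv^{2} + v^{2} + v → uv + v^{3}
  leading term uv: subtract (1)·f_2 from uv + v^{3} → u + v^{3} + v^{2} + v + 1
  leading term u: no divisor's leading term divides it; move u to the remainder.
  leading term v^{3}: no divisor's leading term divides it; move v^{3} to the remainder.
  leading term v^{2}: no divisor's leading term divides it; move v^{2} to the remainder.
  leading term v: no divisor's leading term divides it; move v to the remainder.
  leading term 1: no divisor's leading term divides it; move 1 to the remainder.
  remainder u + v^{3} + v^{2} + v + 1 ≠ 0; add g_3 = u + v^{3} + v^{2} + v + 1 to the basis.

S(f_1,g_3): lcm = u^{2}. S = uv^{3} + uv^{2} + uv + v.
  leading term uv^{3}: subtract (v^{2})·f_2 from uv^{3} + uv^{2} + uv + v → uv + v^{4} + v^{3} + v^{2} + v
  leading term uv: subtract (1)·f_2 from uv + v^{4} + v^{3} + v^{2} + v → u + v^{4} + v^{3} + 1
  leading term u: subtract (1)·g_3 from u + v^{4} + v^{3} + 1 → v^{4} + v^{2} + v
  leading term v^{4}: no divisor's leading term divides it; move v^{4} to the remainder.
  leading term v^{2}: no divisor's leading term divides it; move v^{2} to the remainder.
  leading term v: no divisor's leading term divides it; move v to the remainder.
  remainder v^{4} + v^{2} + v ≠ 0; add g_4 = v^{4} + v^{2} + v to the basis.

The other S-polynomials (S(f_2,g_3), S(f_1,g_4), S(f_2,g_4), S(g_3,g_4)) all reduce to 0 modulo the current basis, so we have a Gröbner basis.
Inter-reduce: drop elements whose leading term is divisible by another's, tail-reduce, and make monic.

G = {u + v^{3} + v^{2} + v + 1, v^{4} + v^{2} + v}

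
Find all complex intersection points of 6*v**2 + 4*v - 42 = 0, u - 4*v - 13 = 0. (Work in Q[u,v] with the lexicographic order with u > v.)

Compute a lex Gröbner basis by Buchberger's algorithm.
f_1 = 6*v**2 + 4*v - 42, LT = v**2.
f_2 = u - 4*v - 13, LT = u.

The S-polynomials (S(f_1,f_2)) all reduce to 0 modulo the current basis, so we have a Gröbner basis.
Inter-reduce: drop elements whose leading term is divisible by another's, tail-reduce, and make monic.
Reduced Gröbner basis: {u - 4*v - 13, v**2 + 2/3*v - 7}.

The lex basis is triangular: the last element involves only v. Solving v**2 + 2/3*v - 7 = 0 gives v ∈ {-3, 7/3}; substituting each value into the earlier elements determines the remaining variables.
  v = -3: the earlier basis element becomes u - 1 = 0, giving u = 1 — point (1, -3).
  v = 7/3: the earlier basis element becomes u - 67/3 = 0, giving u = 67/3 — point (67/3, 7/3).

{(1, -3), (67/3, 7/3)}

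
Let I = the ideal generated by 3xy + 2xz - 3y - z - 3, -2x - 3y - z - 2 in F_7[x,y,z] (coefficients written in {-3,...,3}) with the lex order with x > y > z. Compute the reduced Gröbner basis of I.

G = {x - 2y - 3z + 1, y^2 + yz - y + z^2 + 3z + 3}

f_1 = 3xy + 2xz - 3y - z - 3, LT = xy.
f_2 = -2x - 3y - z - 2, LT = x.

S(f_1,f_2): lcm = xy. S = 3xz + 2y^2 + 3yz - 2y + 2z - 1.
  leading term xz: subtract (2z)·f_2 from 3xz + 2y^2 + 3yz - 2y + 2z - 1 → 2y^2 + 2yz - 2y + 2z^2 - z - 1
  leading term y^2: no divisor's leading term divides it; move 2y^2 to the remainder.
  leading term yz: no divisor's leading term divides it; move 2yz to the remainder.
  leading term y: no divisor's leading term divides it; move -2y to the remainder.
  leading term z^2: no divisor's leading term divides it; move 2z^2 to the remainder.
  leading term z: no divisor's leading term divides it; move -z to the remainder.
  leading term 1: no divisor's leading term divides it; move -1 to the remainder.
  remainder 2y^2 + 2yz - 2y + 2z^2 - z - 1 ≠ 0; add g_3 = 2y^2 + 2yz - 2y + 2z^2 - z - 1 to the basis.

The other S-polynomials (S(f_1,g_3), S(f_2,g_3)) all reduce to 0 modulo the current basis, so we have a Gröbner basis.
Inter-reduce: drop elements whose leading term is divisible by another's, tail-reduce, and make monic.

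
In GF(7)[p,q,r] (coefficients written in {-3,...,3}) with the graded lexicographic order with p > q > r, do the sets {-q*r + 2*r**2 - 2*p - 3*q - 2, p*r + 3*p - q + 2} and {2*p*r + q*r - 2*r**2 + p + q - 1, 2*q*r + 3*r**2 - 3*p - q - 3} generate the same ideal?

Yes, the ideals are equal.

For a fixed monomial order, each ideal has a unique reduced Gröbner basis; comparing bases decides equality.
Buchberger on the first generating set:
f_1 = -q*r + 2*r**2 - 2*p - 3*q - 2, LT = q*r.
f_2 = p*r + 3*p - q + 2, LT = p*r.

S(f_1,f_2): lcm = p*q*r. S = -2*p*r**2 + 2*p**2 + q**2 + 2*p - 2*q.
  reduce S modulo (f_1, f_2):
  remainder 2*p**2 + q**2 + 3*r**2 + 2*p + 3*q - 3*r - 1 ≠ 0; add g_3 = 2*p**2 + q**2 + 3*r**2 + 2*p + 3*q - 3*r - 1 to the basis.

The other S-polynomials (S(f_1,g_3), S(f_2,g_3)) all reduce to 0 modulo the current basis, so we have a Gröbner basis.
Inter-reduce: drop elements whose leading term is divisible by another's, tail-reduce, and make monic.
Reduced Gröbner basis: {p**2 - 3*q**2 - 2*r**2 + p - 2*q + 2*r + 3, p*r + 3*p - q + 2, q*r - 2*r**2 + 2*p + 3*q + 2}.

Buchberger on the second generating set:
h_1 = 2*p*r + q*r - 2*r**2 + p + q - 1, LT = p*r.
h_2 = 2*q*r + 3*r**2 - 3*p - q - 3, LT = q*r.

S(h_1,h_2): lcm = p*q*r. S = 2*p*r**2 - 3*q**2*r - q*r**2 - 2*p**2 + p*q - 3*q**2 - 2*p + 3*q.
  reduce S modulo (h_1, h_2):
  remainder -2*p**2 - q**2 - 3*r**2 - 2*p - 3*q + 3*r + 1 ≠ 0; add k_3 = -2*p**2 - q**2 - 3*r**2 - 2*p - 3*q + 3*r + 1 to the basis.

The other S-polynomials (S(h_1,k_3), S(h_2,k_3)) all reduce to 0 modulo the current basis, so we have a Gröbner basis.
Inter-reduce: drop elements whose leading term is divisible by another's, tail-reduce, and make monic.
Reduced Gröbner basis: {p**2 - 3*q**2 - 2*r**2 + p - 2*q + 2*r + 3, p*r + 3*p - q + 2, q*r - 2*r**2 + 2*p + 3*q + 2}.

Same reduced basis, so the two generating sets span the same ideal.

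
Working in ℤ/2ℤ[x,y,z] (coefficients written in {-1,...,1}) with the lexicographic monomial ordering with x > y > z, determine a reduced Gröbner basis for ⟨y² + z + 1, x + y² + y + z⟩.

G = {x + y + 1, y² + z + 1}

f_1 = y² + z + 1, LT = y².
f_2 = x + y² + y + z, LT = x.

The S-polynomials (S(f_1,f_2)) all reduce to 0 modulo the current basis, so we have a Gröbner basis.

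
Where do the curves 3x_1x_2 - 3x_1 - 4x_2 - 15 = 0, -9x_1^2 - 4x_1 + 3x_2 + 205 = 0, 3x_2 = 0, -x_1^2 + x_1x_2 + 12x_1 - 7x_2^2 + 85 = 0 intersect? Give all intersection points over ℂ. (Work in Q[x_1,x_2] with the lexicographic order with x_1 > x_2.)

Compute a lex Gröbner basis by Buchberger's algorithm.
f_1 = 3x_1x_2 - 3x_1 - 4x_2 - 15, LT = x_1x_2.
f_2 = -9x_1^2 - 4x_1 + 3x_2 + 205, LT = x_1^2.
f_3 = 3x_2, LT = x_2.
f_4 = -x_1^2 + x_1x_2 + 12x_1 - 7x_2^2 + 85, LT = x_1^2.

S(f_1,f_2): lcm = x_1^2x_2. S = -x_1^2 - 16/9x_1x_2 - 5x_1 + 1/3x_2^2 + 205/9x_2.
  leading term x_1^2: subtract (1/9)·f_2 from -x_1^2 - 16/9x_1x_2 - 5x_1 + 1/3x_2^2 + 205/9x_2 → -16/9x_1x_2 - 41/9x_1 + 1/3x_2^2 + 202/9x_2 - 205/9
  leading term x_1x_2: subtract (-16/27)·f_1 from -16/9x_1x_2 - 41/9x_1 + 1/3x_2^2 + 202/9x_2 - 205/9 → -19/3x_1 + 1/3x_2^2 + 542/27x_2 - 95/3
  leading term x_1: no divisor's leading term divides it; move -19/3x_1 to the remainder.
  leading term x_2^2: subtract (1/9x_2)·f_3 from 1/3x_2^2 + 542/27x_2 - 95/3 → 542/27x_2 - 95/3
  leading term x_2: subtract (542/81)·f_3 from 542/27x_2 - 95/3 → -95/3
  leading term 1: no divisor's leading term divides it; move -95/3 to the remainder.
  remainder -19/3x_1 - 95/3 ≠ 0; add h_5 = -19/3x_1 - 95/3 to the basis.

S(f_1,f_3): lcm = x_1x_2. S = -x_1 - 4/3x_2 - 5.
  leading term x_1: subtract (3/19)·h_5 from -x_1 - 4/3x_2 - 5 → -4/3x_2
  leading term x_2: subtract (-4/9)·f_3 from -4/3x_2 → 0
  remainder 0.

S(f_1,f_4): lcm = x_1^2x_2. S = -x_1^2 + x_1x_2^2 + 32/3x_1x_2 - 5x_1 - 7x_2^3 + 85x_2.
  leading term x_1^2: subtract (1/9)·f_2 from -x_1^2 + x_1x_2^2 + 32/3x_1x_2 - 5x_1 - 7x_2^3 + 85x_2 → x_1x_2^2 + 32/3x_1x_2 - 41/9x_1 - 7x_2^3 + 254/3x_2 - 205/9
  leading term x_1x_2^2: subtract (1/3x_2)·f_1 from x_1x_2^2 + 32/3x_1x_2 - 41/9x_1 - 7x_2^3 + 254/3x_2 - 205/9 → 35/3x_1x_2 - 41/9x_1 - 7x_2^3 + 4/3x_2^2 + 269/3x_2 - 205/9
  leading term x_1x_2: subtract (35/9)·f_1 from 35/3x_1x_2 - 41/9x_1 - 7x_2^3 + 4/3x_2^2 + 269/3x_2 - 205/9 → 64/9x_1 - 7x_2^3 + 4/3x_2^2 + 947/9x_2 + 320/9
  leading term x_1: subtract (-64/57)·h_5 from 64/9x_1 - 7x_2^3 + 4/3x_2^2 + 947/9x_2 + 320/9 → -7x_2^3 + 4/3x_2^2 + 947/9x_2
  leading term x_2^3: subtract (-7/3x_2^2)·f_3 from -7x_2^3 + 4/3x_2^2 + 947/9x_2 → 4/3x_2^2 + 947/9x_2
  leading term x_2^2: subtract (4/9x_2)·f_3 from 4/3x_2^2 + 947/9x_2 → 947/9x_2
  leading term x_2: subtract (947/27)·f_3 from 947/9x_2 → 0
  remainder 0.

S(f_2,f_3): leading monomials are coprime, so the S-polynomial reduces to 0 (Buchberger's first criterion).
S(f_2,f_4): lcm = x_1^2. S = x_1x_2 + 112/9x_1 - 7x_2^2 - 1/3x_2 + 560/9.
  leading term x_1x_2: subtract (1/3)·f_1 from x_1x_2 + 112/9x_1 - 7x_2^2 - 1/3x_2 + 560/9 → 121/9x_1 - 7x_2^2 + x_2 + 605/9
  leading term x_1: subtract (-121/57)·h_5 from 121/9x_1 - 7x_2^2 + x_2 + 605/9 → -7x_2^2 + x_2
  leading term x_2^2: subtract (-7/3x_2)·f_3 from -7x_2^2 + x_2 → x_2
  leading term x_2: subtract (1/3)·f_3 from x_2 → 0
  remainder 0.

S(f_3,f_4): leading monomials are coprime, so the S-polynomial reduces to 0 (Buchberger's first criterion).
S(f_1,h_5): lcm = x_1x_2. S = -x_1 - 19/3x_2 - 5.
  leading term x_1: subtract (3/19)·h_5 from -x_1 - 19/3x_2 - 5 → -19/3x_2
  leading term x_2: subtract (-19/9)·f_3 from -19/3x_2 → 0
  remainder 0.

S(f_2,h_5): lcm = x_1^2. S = -41/9x_1 - 1/3x_2 - 205/9.
  leading term x_1: subtract (41/57)·h_5 from -41/9x_1 - 1/3x_2 - 205/9 → -1/3x_2
  leading term x_2: subtract (-1/9)·f_3 from -1/3x_2 → 0
  remainder 0.

S(f_3,h_5): leading monomials are coprime, so the S-polynomial reduces to 0 (Buchberger's first criterion).
S(f_4,h_5): lcm = x_1^2. S = -x_1x_2 - 17x_1 + 7x_2^2 - 85.
  leading term x_1x_2: subtract (-1/3)·f_1 from -x_1x_2 - 17x_1 + 7x_2^2 - 85 → -18x_1 + 7x_2^2 - 4/3x_2 - 90
  leading term x_1: subtract (54/19)·h_5 from -18x_1 + 7x_2^2 - 4/3x_2 - 90 → 7x_2^2 - 4/3x_2
  leading term x_2^2: subtract (7/3x_2)·f_3 from 7x_2^2 - 4/3x_2 → -4/3x_2
  leading term x_2: subtract (-4/9)·f_3 from -4/3x_2 → 0
  remainder 0.

Every S-polynomial of the final basis reduces to 0, so we have a Gröbner basis.
Inter-reduce: drop elements whose leading term is divisible by another's, tail-reduce, and make monic.
Reduced Gröbner basis: {x_1 + 5, x_2}.

The lex basis is triangular: the last element involves only x_2. Solving x_2 = 0 gives x_2 ∈ {0}; substituting each value into the earlier elements determines the remaining variables.
  x_2 = 0: the earlier basis element becomes x_1 + 5 = 0, giving x_1 = -5 — point (-5, 0).

{(-5, 0)}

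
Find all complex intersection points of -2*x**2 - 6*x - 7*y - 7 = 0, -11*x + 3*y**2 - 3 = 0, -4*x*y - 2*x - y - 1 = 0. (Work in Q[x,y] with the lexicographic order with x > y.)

{(0, -1)}

Compute a lex Gröbner basis by Buchberger's algorithm.
f_1 = -2*x**2 - 6*x - 7*y - 7, LT = x**2.
f_2 = -11*x + 3*y**2 - 3, LT = x.
f_3 = -4*x*y - 2*x - y - 1, LT = x*y.

S(f_1,f_2): lcm = x**2. S = 3/11*x*y**2 + 30/11*x + 7/2*y + 7/2.
  leading term x*y**2: subtract (-3/121*y**2)·f_2 from 3/11*x*y**2 + 30/11*x + 7/2*y + 7/2 → 30/11*x + 9/121*y**4 - 9/121*y**2 + 7/2*y + 7/2
  leading term x: subtract (-30/121)·f_2 from 30/11*x + 9/121*y**4 - 9/121*y**2 + 7/2*y + 7/2 → 9/121*y**4 + 81/121*y**2 + 7/2*y + 667/242
  leading term y**4: no divisor's leading term divides it; move 9/121*y**4 to the remainder.
  leading term y**2: no divisor's leading term divides it; move 81/121*y**2 to the remainder.
  leading term y: no divisor's leading term divides it; move 7/2*y to the remainder.
  leading term 1: no divisor's leading term divides it; move 667/242 to the remainder.
  remainder 9/121*y**4 + 81/121*y**2 + 7/2*y + 667/242 ≠ 0; add h_4 = 9/121*y**4 + 81/121*y**2 + 7/2*y + 667/242 to the basis.

S(f_1,f_3): lcm = x**2*y. S = -1/2*x**2 + 11/4*x*y - 1/4*x + 7/2*y**2 + 7/2*y.
  leading term x**2: subtract (1/4)·f_1 from -1/2*x**2 + 11/4*x*y - 1/4*x + 7/2*y**2 + 7/2*y → 11/4*x*y + 5/4*x + 7/2*y**2 + 21/4*y + 7/4
  leading term x*y: subtract (-1/4*y)·f_2 from 11/4*x*y + 5/4*x + 7/2*y**2 + 21/4*y + 7/4 → 5/4*x + 3/4*y**3 + 7/2*y**2 + 9/2*y + 7/4
  leading term x: subtract (-5/44)·f_2 from 5/4*x + 3/4*y**3 + 7/2*y**2 + 9/2*y + 7/4 → 3/4*y**3 + 169/44*y**2 + 9/2*y + 31/22
  leading term y**3: no divisor's leading term divides it; move 3/4*y**3 to the remainder.
  leading term y**2: no divisor's leading term divides it; move 169/44*y**2 to the remainder.
  leading term y: no divisor's leading term divides it; move 9/2*y to the remainder.
  leading term 1: no divisor's leading term divides it; move 31/22 to the remainder.
  remainder 3/4*y**3 + 169/44*y**2 + 9/2*y + 31/22 ≠ 0; add h_5 = 3/4*y**3 + 169/44*y**2 + 9/2*y + 31/22 to the basis.

S(f_2,f_3): lcm = x*y. S = -1/2*x - 3/11*y**3 + 1/44*y - 1/4.
  leading term x: subtract (1/22)·f_2 from -1/2*x - 3/11*y**3 + 1/44*y - 1/4 → -3/11*y**3 - 3/22*y**2 + 1/44*y - 5/44
  leading term y**3: subtract (-4/11)·h_5 from -3/11*y**3 - 3/22*y**2 + 1/44*y - 5/44 → 305/242*y**2 + 73/44*y + 193/484
  leading term y**2: no divisor's leading term divides it; move 305/242*y**2 to the remainder.
  leading term y: no divisor's leading term divides it; move 73/44*y to the remainder.
  leading term 1: no divisor's leading term divides it; move 193/484 to the remainder.
  remainder 305/242*y**2 + 73/44*y + 193/484 ≠ 0; add h_6 = 305/242*y**2 + 73/44*y + 193/484 to the basis.

S(f_3,h_4): lcm = x*y**4. S = 1/2*x*y**3 - 9*x*y**2 - 847/18*x*y - 667/18*x + 1/4*y**4 + 1/4*y**3.
  leading term x*y**3: subtract (-1/22*y**3)·f_2 from 1/2*x*y**3 - 9*x*y**2 - 847/18*x*y - 667/18*x + 1/4*y**4 + 1/4*y**3 → -9*x*y**2 - 847/18*x*y - 667/18*x + 3/22*y**5 + 1/4*y**4 + 5/44*y**3
  leading term x*y**2: subtract (9/11*y**2)·f_2 from -9*x*y**2 - 847/18*x*y - 667/18*x + 3/22*y**5 + 1/4*y**4 + 5/44*y**3 → -847/18*x*y - 667/18*x + 3/22*y**5 - 97/44*y**4 + 5/44*y**3 + 27/11*y**2
  leading term x*y: subtract (77/18*y)·f_2 from -847/18*x*y - 667/18*x + 3/22*y**5 - 97/44*y**4 + 5/44*y**3 + 27/11*y**2 → -667/18*x + 3/22*y**5 - 97/44*y**4 - 1679/132*y**3 + 27/11*y**2 + 77/6*y
  leading term x: subtract (667/198)·f_2 from -667/18*x + 3/22*y**5 - 97/44*y**4 - 1679/132*y**3 + 27/11*y**2 + 77/6*y → 3/22*y**5 - 97/44*y**4 - 1679/132*y**3 - 505/66*y**2 + 77/6*y + 667/66
  leading term y**5: subtract (11/6*y)·h_4 from 3/22*y**5 - 97/44*y**4 - 1679/132*y**3 - 505/66*y**2 + 77/6*y + 667/66 → -97/44*y**4 - 1841/132*y**3 - 619/44*y**2 + 1027/132*y + 667/66
  leading term y**4: subtract (-1067/36)·h_4 from -97/44*y**4 - 1841/132*y**3 - 619/44*y**2 + 1027/132*y + 667/66 → -1841/132*y**3 + 127/22*y**2 + 88321/792*y + 72703/792
  leading term y**3: subtract (-1841/99)·h_5 from -1841/132*y**3 + 127/22*y**2 + 88321/792*y + 72703/792 → 336275/4356*y**2 + 154597/792*y + 1028017/8712
  leading term y**2: subtract (67255/1098)·h_6 from 336275/4356*y**2 + 154597/792*y + 1028017/8712 → 68497/732*y + 68497/732
  leading term y: no divisor's leading term divides it; move 68497/732*y to the remainder.
  leading term 1: no divisor's leading term divides it; move 68497/732 to the remainder.
  remainder 68497/732*y + 68497/732 ≠ 0; add h_7 = 68497/732*y + 68497/732 to the basis.

The other S-polynomials (S(f_1,h_4), S(f_2,h_4), S(f_1,h_5), S(f_2,h_5), S(f_3,h_5), S(h_4,h_5), S(f_1,h_6), S(f_2,h_6), S(f_3,h_6), S(h_4,h_6), S(h_5,h_6), S(f_1,h_7), S(f_2,h_7), S(f_3,h_7), S(h_4,h_7), S(h_5,h_7), S(h_6,h_7)) all reduce to 0 modulo the current basis, so we have a Gröbner basis.
Inter-reduce: drop elements whose leading term is divisible by another's, tail-reduce, and make monic.
Reduced Gröbner basis: {x, y + 1}.

Elimination: the polynomial y + 1 lies in the elimination ideal for y, so y ∈ {-1}. For each such y, the remaining basis elements (now univariate) give the rest of the solution.
  y = -1: the earlier basis element becomes x = 0, giving x = 0 — point (0, -1).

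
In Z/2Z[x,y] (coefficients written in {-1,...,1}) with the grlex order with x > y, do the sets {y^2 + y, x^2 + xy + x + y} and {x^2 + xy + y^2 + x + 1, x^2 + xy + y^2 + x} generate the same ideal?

Two ideals are equal iff their reduced Gröbner bases coincide (the reduced basis is unique for a fixed ordering).
Buchberger on the first generating set:
f_1 = y^2 + y, LT = y^2.
f_2 = x^2 + xy + x + y, LT = x^2.

The S-polynomials (S(f_1,f_2)) all reduce to 0 modulo the current basis, so we have a Gröbner basis.
Inter-reduce: drop elements whose leading term is divisible by another's, tail-reduce, and make monic.
Reduced Gröbner basis: {x^2 + xy + x + y, y^2 + y}.

Buchberger on the second generating set:
h_1 = x^2 + xy + y^2 + x + 1, LT = x^2.
h_2 = x^2 + xy + y^2 + x, LT = x^2.

S(h_1,h_2): lcm = x^2. S = 1.
  leading term 1: no divisor's leading term divides it; move 1 to the remainder.
  remainder 1 ≠ 0; add k_3 = 1 to the basis.

The other S-polynomials (S(h_1,k_3), S(h_2,k_3)) all reduce to 0 modulo the current basis, so we have a Gröbner basis.
Inter-reduce: drop elements whose leading term is divisible by another's, tail-reduce, and make monic.
Reduced Gröbner basis: {1}.

The bases are distinct; the ideals are different.

No, the ideals differ.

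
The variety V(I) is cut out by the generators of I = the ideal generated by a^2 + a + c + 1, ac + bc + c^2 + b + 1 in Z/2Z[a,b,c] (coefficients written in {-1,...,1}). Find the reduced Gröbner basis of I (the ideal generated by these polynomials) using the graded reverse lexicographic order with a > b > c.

The reduced Gröbner basis is the canonical form of the ideal for this ordering.

f_1 = a^2 + a + c + 1, LT = a^2.
f_2 = ac + bc + c^2 + b + 1, LT = ac.

S(f_1,f_2): lcm = a^2c. S = abc + ac^2 + ab + ac + c^2 + a + c.
  leading term abc: subtract (b)·f_2 from abc + ac^2 + ab + ac + c^2 + a + c → b^2c + ac^2 + bc^2 + ab + b^2 + ac + c^2 + a + b + c
  leading term b^2c: no divisor's leading term divides it; move b^2c to the remainder.
  leading term ac^2: subtract (c)·f_2 from ac^2 + bc^2 + ab + b^2 + ac + c^2 + a + b + c → c^3 + ab + b^2 + ac + bc + c^2 + a + b
  leading term c^3: no divisor's leading term divides it; move c^3 to the remainder.
  leading term ab: no divisor's leading term divides it; move ab to the remainder.
  leading term b^2: no divisor's leading term divides it; move b^2 to the remainder.
  leading term ac: subtract (1)·f_2 from ac + bc + c^2 + a + b → a + 1
  leading term a: no divisor's leading term divides it; move a to the remainder.
  leading term 1: no divisor's leading term divides it; move 1 to the remainder.
  remainder b^2c + c^3 + ab + b^2 + a + 1 ≠ 0; add g_3 = b^2c + c^3 + ab + b^2 + a + 1 to the basis.

The other S-polynomials (S(f_1,g_3), S(f_2,g_3)) all reduce to 0 modulo the current basis, so we have a Gröbner basis.

G = {b^2c + c^3 + ab + b^2 + a + 1, a^2 + a + c + 1, ac + bc + c^2 + b + 1}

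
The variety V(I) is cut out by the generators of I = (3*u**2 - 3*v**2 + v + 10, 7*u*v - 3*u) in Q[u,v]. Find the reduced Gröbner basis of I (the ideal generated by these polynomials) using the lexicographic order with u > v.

f_1 = 3*u**2 - 3*v**2 + v + 10, LT = u**2.
f_2 = 7*u*v - 3*u, LT = u*v.

S(f_1,f_2): lcm = u**2*v. S = 3/7*u**2 - v**3 + 1/3*v**2 + 10/3*v.
  leading term u**2: subtract (1/7)·f_1 from 3/7*u**2 - v**3 + 1/3*v**2 + 10/3*v → -v**3 + 16/21*v**2 + 67/21*v - 10/7
  leading term v**3: no divisor's leading term divides it; move -v**3 to the remainder.
  leading term v**2: no divisor's leading term divides it; move 16/21*v**2 to the remainder.
  leading term v: no divisor's leading term divides it; move 67/21*v to the remainder.
  leading term 1: no divisor's leading term divides it; move -10/7 to the remainder.
  remainder -v**3 + 16/21*v**2 + 67/21*v - 10/7 ≠ 0; add g_3 = -v**3 + 16/21*v**2 + 67/21*v - 10/7 to the basis.

The other S-polynomials (S(f_1,g_3), S(f_2,g_3)) all reduce to 0 modulo the current basis, so we have a Gröbner basis.

G = {u**2 - v**2 + 1/3*v + 10/3, u*v - 3/7*u, v**3 - 16/21*v**2 - 67/21*v + 10/7}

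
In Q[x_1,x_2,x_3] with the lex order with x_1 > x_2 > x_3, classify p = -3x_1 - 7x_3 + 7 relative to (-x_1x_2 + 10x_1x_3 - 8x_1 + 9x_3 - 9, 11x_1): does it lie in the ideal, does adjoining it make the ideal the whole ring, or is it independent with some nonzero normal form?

First compute the reduced Gröbner basis of I by Buchberger's algorithm.
f_1 = -x_1x_2 + 10x_1x_3 - 8x_1 + 9x_3 - 9, LT = x_1x_2.
f_2 = 11x_1, LT = x_1.

S(f_1,f_2): lcm = x_1x_2. S = -10x_1x_3 + 8x_1 - 9x_3 + 9.
  reduce S modulo (f_1, f_2):
  remainder -9x_3 + 9 ≠ 0; add h_3 = -9x_3 + 9 to the basis.

The other S-polynomials (S(f_1,h_3), S(f_2,h_3)) all reduce to 0 modulo the current basis, so we have a Gröbner basis.
Inter-reduce: drop elements whose leading term is divisible by another's, tail-reduce, and make monic.
Reduced Gröbner basis: {x_1, x_3 - 1}.
Label its elements g_1 = x_1, g_2 = x_3 - 1.

Reduce p = -3x_1 - 7x_3 + 7 modulo G:
  leading term x_1: subtract (-3)·g_1 from -3x_1 - 7x_3 + 7 → -7x_3 + 7
  leading term x_3: subtract (-7)·g_2 from -7x_3 + 7 → 0
  normal form = 0.
Since the normal form is 0, p ∈ I.

Ideal membership is decidable via reduction modulo a Gröbner basis.

-3x_1 - 7x_3 + 7 lies in I (it reduces to 0).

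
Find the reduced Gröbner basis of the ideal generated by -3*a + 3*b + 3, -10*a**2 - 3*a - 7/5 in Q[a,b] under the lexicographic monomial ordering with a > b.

Buchberger's algorithm terminates because the ascending chain of leading-term ideals stabilizes.

f_1 = -3*a + 3*b + 3, LT = a.
f_2 = -10*a**2 - 3*a - 7/5, LT = a**2.

S(f_1,f_2): lcm = a**2. S = -a*b - 13/10*a - 7/50.
  leading term a*b: subtract (1/3*b)·f_1 from -a*b - 13/10*a - 7/50 → -13/10*a - b**2 - b - 7/50
  leading term a: subtract (13/30)·f_1 from -13/10*a - b**2 - b - 7/50 → -b**2 - 23/10*b - 36/25
  leading term b**2: no divisor's leading term divides it; move -b**2 to the remainder.
  leading term b: no divisor's leading term divides it; move -23/10*b to the remainder.
  leading term 1: no divisor's leading term divides it; move -36/25 to the remainder.
  remainder -b**2 - 23/10*b - 36/25 ≠ 0; add g_3 = -b**2 - 23/10*b - 36/25 to the basis.

S(f_1,g_3): leading monomials are coprime, so the S-polynomial reduces to 0 (Buchberger's first criterion).
S(f_2,g_3): leading monomials are coprime, so the S-polynomial reduces to 0 (Buchberger's first criterion).
Every S-polynomial of the final basis reduces to 0, so we have a Gröbner basis.
Inter-reduce: drop elements whose leading term is divisible by another's, tail-reduce, and make monic.

G = {a - b - 1, b**2 + 23/10*b + 36/25}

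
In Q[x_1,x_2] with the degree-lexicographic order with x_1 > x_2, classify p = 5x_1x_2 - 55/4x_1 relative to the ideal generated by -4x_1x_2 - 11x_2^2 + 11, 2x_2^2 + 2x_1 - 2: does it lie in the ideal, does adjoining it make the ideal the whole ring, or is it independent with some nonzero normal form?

5x_1x_2 - 55/4x_1 lies in I (it reduces to 0).

First compute the reduced Gröbner basis of I by Buchberger's algorithm.
f_1 = -4x_1x_2 - 11x_2^2 + 11, LT = x_1x_2.
f_2 = 2x_2^2 + 2x_1 - 2, LT = x_2^2.

S(f_1,f_2): lcm = x_1x_2^2. S = 11/4x_2^3 - x_1^2 + x_1 - 11/4x_2.
  leading term x_2^3: subtract (11/8x_2)·f_2 from 11/4x_2^3 - x_1^2 + x_1 - 11/4x_2 → -x_1^2 - 11/4x_1x_2 + x_1
  leading term x_1^2: no divisor's leading term divides it; move -x_1^2 to the remainder.
  leading term x_1x_2: subtract (11/16)·f_1 from -11/4x_1x_2 + x_1 → 121/16x_2^2 + x_1 - 121/16
  leading term x_2^2: subtract (121/32)·f_2 from 121/16x_2^2 + x_1 - 121/16 → -105/16x_1
  leading term x_1: no divisor's leading term divides it; move -105/16x_1 to the remainder.
  remainder -x_1^2 - 105/16x_1 ≠ 0; add h_3 = -x_1^2 - 105/16x_1 to the basis.

S(f_1,h_3): lcm = x_1^2x_2. S = 11/4x_1x_2^2 - 105/16x_1x_2 - 11/4x_1.
  leading term x_1x_2^2: subtract (-11/16x_2)·f_1 from 11/4x_1x_2^2 - 105/16x_1x_2 - 11/4x_1 → -121/16x_2^3 - 105/16x_1x_2 - 11/4x_1 + 121/16x_2
  leading term x_2^3: subtract (-121/32x_2)·f_2 from -121/16x_2^3 - 105/16x_1x_2 - 11/4x_1 + 121/16x_2 → x_1x_2 - 11/4x_1
  leading term x_1x_2: subtract (-1/4)·f_1 from x_1x_2 - 11/4x_1 → -11/4x_2^2 - 11/4x_1 + 11/4
  leading term x_2^2: subtract (-11/8)·f_2 from -11/4x_2^2 - 11/4x_1 + 11/4 → 0
  remainder 0.

S(f_2,h_3): leading monomials are coprime, so the S-polynomial reduces to 0 (Buchberger's first criterion).
Every S-polynomial of the final basis reduces to 0, so we have a Gröbner basis.
Inter-reduce: drop elements whose leading term is divisible by another's, tail-reduce, and make monic.
Reduced Gröbner basis: {x_1^2 + 105/16x_1, x_1x_2 - 11/4x_1, x_2^2 + x_1 - 1}.
Label its elements g_1 = x_1^2 + 105/16x_1, g_2 = x_1x_2 - 11/4x_1, g_3 = x_2^2 + x_1 - 1.

Reduce p = 5x_1x_2 - 55/4x_1 modulo G:
  leading term x_1x_2: subtract (5)·g_2 from 5x_1x_2 - 55/4x_1 → 0
  normal form = 0.
Since the normal form is 0, p ∈ I.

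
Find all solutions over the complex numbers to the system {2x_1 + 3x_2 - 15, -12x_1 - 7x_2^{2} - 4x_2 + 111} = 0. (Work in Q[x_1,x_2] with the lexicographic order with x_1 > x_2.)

{(9, -1), (3, 3)}

Compute a lex Gröbner basis by Buchberger's algorithm.
f_1 = 2x_1 + 3x_2 - 15, LT = x_1.
f_2 = -12x_1 - 7x_2^{2} - 4x_2 + 111, LT = x_1.

S(f_1,f_2): lcm = x_1. S = -\tfrac{7}{12}x_2^{2} + \tfrac{7}{6}x_2 + \tfrac{7}{4}.
  leading term x_2^{2}: no divisor's leading term divides it; move -\tfrac{7}{12}x_2^{2} to the remainder.
  leading term x_2: no divisor's leading term divides it; move \tfrac{7}{6}x_2 to the remainder.
  leading term 1: no divisor's leading term divides it; move \tfrac{7}{4} to the remainder.
  remainder -\tfrac{7}{12}x_2^{2} + \tfrac{7}{6}x_2 + \tfrac{7}{4} ≠ 0; add h_3 = -\tfrac{7}{12}x_2^{2} + \tfrac{7}{6}x_2 + \tfrac{7}{4} to the basis.

S(f_1,h_3): leading monomials are coprime, so the S-polynomial reduces to 0 (Buchberger's first criterion).
S(f_2,h_3): leading monomials are coprime, so the S-polynomial reduces to 0 (Buchberger's first criterion).
Every S-polynomial of the final basis reduces to 0, so we have a Gröbner basis.
Inter-reduce: drop elements whose leading term is divisible by another's, tail-reduce, and make monic.
Reduced Gröbner basis: {x_1 + \tfrac{3}{2}x_2 - \tfrac{15}{2}, x_2^{2} - 2x_2 - 3}.

Elimination: the polynomial x_2^{2} - 2x_2 - 3 lies in the elimination ideal for x_2, so x_2 ∈ {-1, 3}. For each such x_2, the remaining basis elements (now univariate) give the rest of the solution.
  x_2 = -1: the earlier basis element becomes x_1 - 9 = 0, giving x_1 = 9 — point (9, -1).
  x_2 = 3: the earlier basis element becomes x_1 - 3 = 0, giving x_1 = 3 — point (3, 3).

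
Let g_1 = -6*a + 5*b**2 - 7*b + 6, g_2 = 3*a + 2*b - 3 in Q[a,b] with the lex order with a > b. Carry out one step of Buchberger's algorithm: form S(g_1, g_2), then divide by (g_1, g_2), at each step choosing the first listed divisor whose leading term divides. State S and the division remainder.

lcm(LM(g_1), LM(g_2)) = a.
S = (lcm/LT(g_1))·g_1 − (lcm/LT(g_2))·g_2 = -5/6*b**2 + 1/2*b.
Reduce S modulo (g_1, g_2) in that order:
  leading term b**2: no divisor's leading term divides it; move -5/6*b**2 to the remainder.
  leading term b: no divisor's leading term divides it; move 1/2*b to the remainder.
The remainder -5/6*b**2 + 1/2*b is nonzero, so it would be added as the next basis element.
This is the inner loop of Buchberger's algorithm — each nonzero remainder becomes a new basis element.

S(g_1, g_2) = -5/6*b**2 + 1/2*b; remainder on division = -5/6*b**2 + 1/2*b.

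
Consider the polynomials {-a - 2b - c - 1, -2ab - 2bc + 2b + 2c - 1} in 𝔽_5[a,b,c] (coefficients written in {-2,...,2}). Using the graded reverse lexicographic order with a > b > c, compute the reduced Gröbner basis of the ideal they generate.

Buchberger's algorithm terminates because the ascending chain of leading-term ideals stabilizes.

f_1 = -a - 2b - c - 1, LT = a.
f_2 = -2ab - 2bc + 2b + 2c - 1, LT = ab.

S(f_1,f_2): lcm = ab. S = 2b² + 2b + c + 2.
  leading term b²: no divisor's leading term divides it; move 2b² to the remainder.
  leading term b: no divisor's leading term divides it; move 2b to the remainder.
  leading term c: no divisor's leading term divides it; move c to the remainder.
  leading term 1: no divisor's leading term divides it; move 2 to the remainder.
  remainder 2b² + 2b + c + 2 ≠ 0; add g_3 = 2b² + 2b + c + 2 to the basis.

The other S-polynomials (S(f_1,g_3), S(f_2,g_3)) all reduce to 0 modulo the current basis, so we have a Gröbner basis.
Inter-reduce: drop elements whose leading term is divisible by another's, tail-reduce, and make monic.

G = {b² + b - 2c + 1, a + 2b + c + 1}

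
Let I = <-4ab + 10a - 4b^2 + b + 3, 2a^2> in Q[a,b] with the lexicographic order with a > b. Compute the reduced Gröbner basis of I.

f_1 = -4ab + 10a - 4b^2 + b + 3, LT = ab.
f_2 = 2a^2, LT = a^2.

S(f_1,f_2): lcm = a^2b. S = -5/2a^2 + ab^2 - 1/4ab - 3/4a.
  leading term a^2: subtract (-5/4)·f_2 from -5/2a^2 + ab^2 - 1/4ab - 3/4a → ab^2 - 1/4ab - 3/4a
  leading term ab^2: subtract (-1/4b)·f_1 from ab^2 - 1/4ab - 3/4a → 9/4ab - 3/4a - b^3 + 1/4b^2 + 3/4b
  leading term ab: subtract (-9/16)·f_1 from 9/4ab - 3/4a - b^3 + 1/4b^2 + 3/4b → 39/8a - b^3 - 2b^2 + 21/16b + 27/16
  leading term a: no divisor's leading term divides it; move 39/8a to the remainder.
  leading term b^3: no divisor's leading term divides it; move -b^3 to the remainder.
  leading term b^2: no divisor's leading term divides it; move -2b^2 to the remainder.
  leading term b: no divisor's leading term divides it; move 21/16b to the remainder.
  leading term 1: no divisor's leading term divides it; move 27/16 to the remainder.
  remainder 39/8a - b^3 - 2b^2 + 21/16b + 27/16 ≠ 0; add g_3 = 39/8a - b^3 - 2b^2 + 21/16b + 27/16 to the basis.

S(f_1,g_3): lcm = ab. S = -5/2a + 8/39b^4 + 16/39b^3 + 19/26b^2 - 31/52b - 3/4.
  leading term a: subtract (-20/39)·g_3 from -5/2a + 8/39b^4 + 16/39b^3 + 19/26b^2 - 31/52b - 3/4 → 8/39b^4 - 4/39b^3 - 23/78b^2 + 1/13b + 3/26
  leading term b^4: no divisor's leading term divides it; move 8/39b^4 to the remainder.
  leading term b^3: no divisor's leading term divides it; move -4/39b^3 to the remainder.
  leading term b^2: no divisor's leading term divides it; move -23/78b^2 to the remainder.
  leading term b: no divisor's leading term divides it; move 1/13b to the remainder.
  leading term 1: no divisor's leading term divides it; move 3/26 to the remainder.
  remainder 8/39b^4 - 4/39b^3 - 23/78b^2 + 1/13b + 3/26 ≠ 0; add g_4 = 8/39b^4 - 4/39b^3 - 23/78b^2 + 1/13b + 3/26 to the basis.

S(f_2,g_3): lcm = a^2. S = 8/39ab^3 + 16/39ab^2 - 7/26ab - 9/26a.
  leading term ab^3: subtract (-2/39b^2)·f_1 from 8/39ab^3 + 16/39ab^2 - 7/26ab - 9/26a → 12/13ab^2 - 7/26ab - 9/26a - 8/39b^4 + 2/39b^3 + 2/13b^2
  leading term ab^2: subtract (-3/13b)·f_1 from 12/13ab^2 - 7/26ab - 9/26a - 8/39b^4 + 2/39b^3 + 2/13b^2 → 53/26ab - 9/26a - 8/39b^4 - 34/39b^3 + 5/13b^2 + 9/13b
  leading term ab: subtract (-53/104)·f_1 from 53/26ab - 9/26a - 8/39b^4 - 34/39b^3 + 5/13b^2 + 9/13b → 19/4a - 8/39b^4 - 34/39b^3 - 43/26b^2 + 125/104b + 159/104
  leading term a: subtract (38/39)·g_3 from 19/4a - 8/39b^4 - 34/39b^3 - 43/26b^2 + 125/104b + 159/104 → -8/39b^4 + 4/39b^3 + 23/78b^2 - 1/13b - 3/26
  leading term b^4: subtract (-1)·g_4 from -8/39b^4 + 4/39b^3 + 23/78b^2 - 1/13b - 3/26 → 0
  remainder 0.

S(f_1,g_4): lcm = ab^4. S = -2ab^3 + 23/16ab^2 - 3/8ab - 9/16a + b^5 - 1/4b^4 - 3/4b^3.
  leading term ab^3: subtract (1/2b^2)·f_1 from -2ab^3 + 23/16ab^2 - 3/8ab - 9/16a + b^5 - 1/4b^4 - 3/4b^3 → -57/16ab^2 - 3/8ab - 9/16a + b^5 + 7/4b^4 - 5/4b^3 - 3/2b^2
  leading term ab^2: subtract (57/64b)·f_1 from -57/16ab^2 - 3/8ab - 9/16a + b^5 + 7/4b^4 - 5/4b^3 - 3/2b^2 → -297/32ab - 9/16a + b^5 + 7/4b^4 + 37/16b^3 - 153/64b^2 - 171/64b
  leading term ab: subtract (297/128)·f_1 from -297/32ab - 9/16a + b^5 + 7/4b^4 + 37/16b^3 - 153/64b^2 - 171/64b → -1521/64a + b^5 + 7/4b^4 + 37/16b^3 + 441/64b^2 - 639/128b - 891/128
  leading term a: subtract (-39/8)·g_3 from -1521/64a + b^5 + 7/4b^4 + 37/16b^3 + 441/64b^2 - 639/128b - 891/128 → b^5 + 7/4b^4 - 41/16b^3 - 183/64b^2 + 45/32b + 81/64
  leading term b^5: subtract (39/8b)·g_4 from b^5 + 7/4b^4 - 41/16b^3 - 183/64b^2 + 45/32b + 81/64 → 9/4b^4 - 9/8b^3 - 207/64b^2 + 27/32b + 81/64
  leading term b^4: subtract (351/32)·g_4 from 9/4b^4 - 9/8b^3 - 207/64b^2 + 27/32b + 81/64 → 0
  remainder 0.

S(f_2,g_4): leading monomials are coprime, so the S-polynomial reduces to 0 (Buchberger's first criterion).
S(g_3,g_4): leading monomials are coprime, so the S-polynomial reduces to 0 (Buchberger's first criterion).
Every S-polynomial of the final basis reduces to 0, so we have a Gröbner basis.
Inter-reduce: drop elements whose leading term is divisible by another's, tail-reduce, and make monic.

G = {a - 8/39b^3 - 16/39b^2 + 7/26b + 9/26, b^4 - 1/2b^3 - 23/16b^2 + 3/8b + 9/16}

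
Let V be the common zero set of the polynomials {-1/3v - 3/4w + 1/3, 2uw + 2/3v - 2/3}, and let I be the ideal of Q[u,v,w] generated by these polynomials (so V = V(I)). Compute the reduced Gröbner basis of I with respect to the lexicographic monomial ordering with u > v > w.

The reduced Gröbner basis is the canonical form of the ideal for this ordering.

f_1 = -1/3v - 3/4w + 1/3, LT = v.
f_2 = 2uw + 2/3v - 2/3, LT = uw.

The S-polynomials (S(f_1,f_2)) all reduce to 0 modulo the current basis, so we have a Gröbner basis.

G = {uw - 3/4w, v + 9/4w - 1}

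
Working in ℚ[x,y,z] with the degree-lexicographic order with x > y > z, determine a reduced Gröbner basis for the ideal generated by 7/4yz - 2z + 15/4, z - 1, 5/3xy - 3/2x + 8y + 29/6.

G = {x + 1, y + 1, z - 1}

f_1 = 7/4yz - 2z + 15/4, LT = yz.
f_2 = z - 1, LT = z.
f_3 = 5/3xy - 3/2x + 8y + 29/6, LT = xy.

S(f_1,f_2): lcm = yz. S = y - 8/7z + 15/7.
  leading term y: no divisor's leading term divides it; move y to the remainder.
  leading term z: subtract (-8/7)·f_2 from -8/7z + 15/7 → 1
  leading term 1: no divisor's leading term divides it; move 1 to the remainder.
  remainder y + 1 ≠ 0; add g_4 = y + 1 to the basis.

S(f_1,f_3): lcm = xyz. S = -17/70xz - 24/5yz + 15/7x - 29/10z.
  leading term xz: subtract (-17/70x)·f_2 from -17/70xz - 24/5yz + 15/7x - 29/10z → -24/5yz + 19/10x - 29/10z
  leading term yz: subtract (-96/35)·f_1 from -24/5yz + 19/10x - 29/10z → 19/10x - 587/70z + 72/7
  leading term x: no divisor's leading term divides it; move 19/10x to the remainder.
  leading term z: subtract (-587/70)·f_2 from -587/70z + 72/7 → 19/10
  leading term 1: no divisor's leading term divides it; move 19/10 to the remainder.
  remainder 19/10x + 19/10 ≠ 0; add g_5 = 19/10x + 19/10 to the basis.

S(f_2,f_3): leading monomials are coprime, so the S-polynomial reduces to 0 (Buchberger's first criterion).
S(f_1,g_4): lcm = yz. S = -15/7z + 15/7.
  leading term z: subtract (-15/7)·f_2 from -15/7z + 15/7 → 0
  remainder 0.

S(f_2,g_4): leading monomials are coprime, so the S-polynomial reduces to 0 (Buchberger's first criterion).
S(f_3,g_4): lcm = xy. S = -19/10x + 24/5y + 29/10.
  leading term x: subtract (-1)·g_5 from -19/10x + 24/5y + 29/10 → 24/5y + 24/5
  leading term y: subtract (24/5)·g_4 from 24/5y + 24/5 → 0
  remainder 0.

S(f_1,g_5): leading monomials are coprime, so the S-polynomial reduces to 0 (Buchberger's first criterion).
S(f_2,g_5): leading monomials are coprime, so the S-polynomial reduces to 0 (Buchberger's first criterion).
S(f_3,g_5): lcm = xy. S = -9/10x + 19/5y + 29/10.
  leading term x: subtract (-9/19)·g_5 from -9/10x + 19/5y + 29/10 → 19/5y + 19/5
  leading term y: subtract (19/5)·g_4 from 19/5y + 19/5 → 0
  remainder 0.

S(g_4,g_5): leading monomials are coprime, so the S-polynomial reduces to 0 (Buchberger's first criterion).
Every S-polynomial of the final basis reduces to 0, so we have a Gröbner basis.
Inter-reduce: drop elements whose leading term is divisible by another's, tail-reduce, and make monic.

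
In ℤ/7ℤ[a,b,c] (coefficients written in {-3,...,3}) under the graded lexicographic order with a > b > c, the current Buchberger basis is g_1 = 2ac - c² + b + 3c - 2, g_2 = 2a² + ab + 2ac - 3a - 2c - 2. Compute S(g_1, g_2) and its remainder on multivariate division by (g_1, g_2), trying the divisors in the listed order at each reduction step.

lcm(LM(g_1), LM(g_2)) = a²c.
S = (lcm/LT(g_1))·g_1 − (lcm/LT(g_2))·g_2 = 3abc + 2ac² - 3ab + 3ac + c² - a + c.
Reduce S modulo (g_1, g_2) in that order:
  leading term abc: subtract (-2b)·g_1 from 3abc + 2ac² - 3ab + 3ac + c² - a + c → 2ac² - 2bc² - 3ab + 3ac + 2b² - bc + c² - a + 3b + c
  leading term ac²: subtract (c)·g_1 from 2ac² - 2bc² - 3ab + 3ac + 2b² - bc + c² - a + 3b + c → -2bc² + c³ - 3ab + 3ac + 2b² - 2bc - 2c² - a + 3b + 3c
  leading term bc²: no divisor's leading term divides it; move -2bc² to the remainder.
  leading term c³: no divisor's leading term divides it; move c³ to the remainder.
  leading term ab: no divisor's leading term divides it; move -3ab to the remainder.
  leading term ac: subtract (-2)·g_1 from 3ac + 2b² - 2bc - 2c² - a + 3b + 3c → 2b² - 2bc + 3c² - a - 2b + 2c + 3
  leading term b²: no divisor's leading term divides it; move 2b² to the remainder.
  leading term bc: no divisor's leading term divides it; move -2bc to the remainder.
  leading term c²: no divisor's leading term divides it; move 3c² to the remainder.
  leading term a: no divisor's leading term divides it; move -a to the remainder.
  leading term b: no divisor's leading term divides it; move -2b to the remainder.
  leading term c: no divisor's leading term divides it; move 2c to the remainder.
  leading term 1: no divisor's leading term divides it; move 3 to the remainder.
The remainder -2bc² + c³ - 3ab + 2b² - 2bc + 3c² - a - 2b + 2c + 3 is nonzero, so it would be added as the next basis element.

S(g_1, g_2) = 3abc + 2ac² - 3ab + 3ac + c² - a + c; remainder on division = -2bc² + c³ - 3ab + 2b² - 2bc + 3c² - a - 2b + 2c + 3.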